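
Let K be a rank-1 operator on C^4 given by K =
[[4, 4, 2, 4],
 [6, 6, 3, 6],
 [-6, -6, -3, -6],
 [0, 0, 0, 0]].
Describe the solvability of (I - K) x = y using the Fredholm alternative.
(I - K) is invertible (det(I - K) = -6 ≠ 0), so for every y in C^4 the equation (I - K) x = y has a unique solution.

K has rank 1, so it is an outer product K = u v^T: every row of K is a multiple of one row vector. Reading off the entries, u = (-2, -3, 3, 0) and v = (-2, -2, -1, -2) (row i of K equals u_i·v^T). A rank-one matrix u v^T satisfies K u = u (v·u) and kills the (3)-dimensional subspace v^⊥, so its characteristic polynomial is lambda^3 (lambda - v·u) with v·u = tr K = 7. Hence the eigenvalues of I - K are 1 (multiplicity 3) and 1 - (7) = -6, so det(I - K) = -6. (Direct check: I - K =
[[-3, -4, -2, -4],
 [-6, -5, -3, -6],
 [6, 6, 4, 6],
 [0, 0, 0, 1]]
has determinant -6.) The finite-dimensional Fredholm alternative says: either (I - K) is invertible, or ker(I - K) ≠ {0} and then range(I - K) = ker((I - K)^*)^⊥, with dim ker(I - K) = dim ker((I - K)^*). Since det(I - K) ≠ 0, 1 is not an eigenvalue of K and ker(I - K) = {0}, so we are in the first case: for every y there is a unique x = (I - K)^(-1) y. Explicitly, by the Sherman–Morrison formula, (I - u v^T)^(-1) = I + u v^T/(1 - v·u), i.e. (I - K)^(-1) = I + K/(-6).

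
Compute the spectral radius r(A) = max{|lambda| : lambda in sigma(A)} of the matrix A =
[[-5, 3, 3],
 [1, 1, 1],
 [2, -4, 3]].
r(A) ≈ 6.1055

The eigenvalues of A are the roots of its characteristic polynomial. With M = A (coefficients from the trace, the sum of principal 2x2 minors, and det A):
  p(λ) = det(λ I - M) = λ^3 + λ^2 - 22λ + 56.
No integer candidate from the rational root theorem (±divisors of 56) is a root, so the roots are irrational. The cubic discriminant is Δ = -63996 < 0, so there is one real root and a complex-conjugate pair. p(-7) = -84 and p(-6) = 8 have opposite signs, so a root lies in (-7, -6); Newton's method refines it to λ ≈ -6.1055. Dividing out (λ - (-6.1055)) leaves approximately λ^2 - 5.1055λ + 9.172. For λ^2 - 5.1055λ + 9.172 the discriminant is -10.6216. It is negative, so the remaining roots are the complex-conjugate pair λ ≈ 2.5528 ± 1.6295i. Their product equals the constant term, so |λ|^2 ≈ 9.172 and |λ| ≈ 3.0285.
Thus the eigenvalues (to 4 decimals) are -6.1055 (modulus 6.1055); 2.5528 ± 1.6295i (modulus 3.0285). The spectral radius is the largest modulus: r(A) ≈ 6.1055. (Cross-check: r(A) ≤ ||A||_2 ≈ 7.1251; equality holds whenever A is normal, though it can also hold for some non-normal A.)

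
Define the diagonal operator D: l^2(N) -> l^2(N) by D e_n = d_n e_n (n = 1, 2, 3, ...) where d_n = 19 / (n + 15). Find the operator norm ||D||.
||D|| = 19/16 (attained at n = 1)

For D diagonal, ||D|| = sup_n |d_n| = sup_n 19/(n + 15). This is positive and strictly decreasing in n, so the supremum is attained at n = 1: d_1 = 19/(1 + 15) = 19/16. Hence ||D|| = 19/16.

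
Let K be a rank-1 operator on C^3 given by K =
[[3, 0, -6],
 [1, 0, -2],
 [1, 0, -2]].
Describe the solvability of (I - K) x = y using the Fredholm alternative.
(I - K) is singular (det(I - K) = 0, i.e. 1 ∈ sigma(K)). (I - K) x = y is solvable iff y ⊥ ker((I - K)^*) = span{(-1, 0, 2)}, i.e. iff -y_1 + 2y_3 = 0. When solvable, the solutions are x = y + c·(-3, -1, -1), c arbitrary (ker(I - K) = span{(-3, -1, -1)}, dimension 1).

K has rank 1, so it is an outer product K = u v^T: every row of K is a multiple of one row vector. Reading off the entries, u = (-3, -1, -1) and v = (-1, 0, 2) (row i of K equals u_i·v^T). A rank-one matrix u v^T satisfies K u = u (v·u) and kills the (2)-dimensional subspace v^⊥, so its characteristic polynomial is lambda^2 (lambda - v·u) with v·u = tr K = 1. Hence the eigenvalues of I - K are 1 (multiplicity 2) and 1 - (1) = 0, so det(I - K) = 0. (Direct check: I - K =
[[-2, 0, 6],
 [-1, 1, 2],
 [-1, 0, 3]]
has determinant 0.) So 1 is an eigenvalue of K and (I - K) is not invertible. The finite-dimensional Fredholm alternative says: either (I - K) is invertible, or ker(I - K) ≠ {0} and then range(I - K) = ker((I - K)^*)^⊥, with dim ker(I - K) = dim ker((I - K)^*). We are in the second case, so we need both kernels. Kernel of I - K: (I - K) u = u - u (v·u) = u - u = 0, so ker(I - K) = span{u} = span{(-3, -1, -1)} (it is exactly 1-dimensional because rank(I - K) = 2). Kernel of the adjoint: K is real, so (I - K)^* = I - K^T = I - v u^T, and (I - v u^T) v = v - v (u·v) = 0; hence ker((I - K)^*) = span{v} = span{(-1, 0, 2)}. Therefore (I - K) x = y is solvable iff <y, v> = 0, i.e. iff -y_1 + 2y_3 = 0. When this holds, K y = u (v·y) = 0, so (I - K) y = y and x = y is a particular solution; the full solution set is the line x = y + c·u = y + c·(-3, -1, -1), c ∈ C.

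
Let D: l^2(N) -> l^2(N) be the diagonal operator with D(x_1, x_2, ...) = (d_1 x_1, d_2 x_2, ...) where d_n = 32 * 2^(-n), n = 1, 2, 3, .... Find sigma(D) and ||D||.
sigma(D) = {32 * 2^(-n) : n ≥ 1} ∪ {0}; ||D|| = 16

A bounded diagonal operator on l^2 with diagonal entries d_n has spectrum equal to the closure of {d_n : n ≥ 1}: every d_n is an eigenvalue (with eigenvector e_n), so {d_n} ⊂ sigma(D); the spectrum is closed, so its closure is too; and for lambda not in the closure, (D - lambda I) has bounded inverse (the diagonal entries 1/(d_n - lambda) are bounded). For our sequence d_n = 32 * 2^(-n), n = 1, 2, 3, ...:
  - {d_n} = {32 * 2^(-n) : n ≥ 1}; the only limit point is 0
  - closure = {32 * 2^(-n) : n ≥ 1} ∪ {0}
For the norm: a diagonal operator has ||D|| = sup_n |d_n|. Here d_n = 32 * 2^(-n) is positive and decreasing, so sup_n |d_n| = d_1 = 32/2 = 16. So ||D|| = 16.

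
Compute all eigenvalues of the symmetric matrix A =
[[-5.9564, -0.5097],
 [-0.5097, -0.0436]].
sigma(A) ≈ {-6, 0}

A is real symmetric, so its spectrum consists of real eigenvalues. Expanding the characteristic polynomial of the displayed matrix gives
  det(λ I - A) = p(λ) = λ^2 + (6)λ + (0).
Solving p(λ) = 0 yields eigenvalues ≈ -6, 0. (A is shown rounded to 4 decimals, so these recover the underlying integer eigenvalues to within that precision.)
Verification: the trace of A = -6 equals the sum of eigenvalues -6, and det(A) ≈ -0.0001 matches the eigenvalue product 0.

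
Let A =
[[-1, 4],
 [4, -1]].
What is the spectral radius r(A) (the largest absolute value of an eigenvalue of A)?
r(A) = 5

The eigenvalues of A are the roots of its characteristic polynomial. With M = A (coefficients from the trace and determinant):
  p(λ) = det(λ I - M) = λ^2 + 2λ - 15.
For λ^2 + 2λ - 15 the discriminant is 64. It is a perfect square (8^2), so the roots are rational: λ = (-2 ± 8)/2 = 3, -5.
Thus the eigenvalues (to 4 decimals) are 3 (modulus 3); -5 (modulus 5). The spectral radius is the largest modulus: r(A) = 5. (Cross-check: r(A) ≤ ||A||_2 ≈ 5; equality holds whenever A is normal, though it can also hold for some non-normal A.)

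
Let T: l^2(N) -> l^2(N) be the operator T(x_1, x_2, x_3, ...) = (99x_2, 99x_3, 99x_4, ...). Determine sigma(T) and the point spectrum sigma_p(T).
sigma(T) = closed disk {z in C : |z| ≤ 99}; sigma_p(T) = open disk {z in C : |z| < 99}

Note T = 99·V where V is the unit left shift (V x)_k = x_{k+1}; so sigma(T) = 99·sigma(V) and ||T|| = 99||V||. ||T x||^2 = 9801sum_{k≥2} |x_k|^2 ≤ 9801||x||^2, with equality on {x : x_1 = 0}, so ||T|| = 99. For any lambda with |lambda| < 99, set r = lambda/99 (|r| < 1); the vector x = (1, r, r^2, ...) is in l^2 and satisfies T x = 99(r, r^2, ...) = lambda x, so lambda is an eigenvalue. On the boundary |lambda| = 99 the geometric series diverges, so no l^2 eigenvector exists, but these lambda lie in the approximate point spectrum. Hence sigma(T) is the closed disk of radius 99 and sigma_p(T) is the open disk.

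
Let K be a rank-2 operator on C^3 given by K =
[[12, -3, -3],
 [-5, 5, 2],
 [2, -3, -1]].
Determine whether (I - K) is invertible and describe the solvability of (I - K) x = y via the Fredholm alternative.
(I - K) is invertible (det(I - K) = 25 ≠ 0), so for every y in C^3 the equation (I - K) x = y has a unique solution.

K has rank 2 and factors as K = U V^T = u1 v1^T + u2 v2^T with u1 = (-3, -1, 1), v1 = (-1, -1, 0), u2 = (3, -2, 1), v2 = (3, -2, -1) (multiplying out reproduces the displayed K). The nonzero eigenvalues of U V^T coincide with those of the 2 x 2 matrix G = V^T U = [[v1·u1, v1·u2], [v2·u1, v2·u2]] = [[4, -1], [-8, 12]], and by the Sylvester determinant identity det(I_3 - U V^T) = det(I_2 - V^T U) = det([[-3, 1], [8, -11]]) = (-3)(-11) - (1)(8) = 25. (Direct check: I - K =
[[-11, 3, 3],
 [5, -4, -2],
 [-2, 3, 2]]
has determinant 25.) The finite-dimensional Fredholm alternative says: either (I - K) is invertible, or ker(I - K) ≠ {0} and then range(I - K) = ker((I - K)^*)^⊥, with dim ker(I - K) = dim ker((I - K)^*). Since det(I - K) ≠ 0, 1 is not an eigenvalue of K and ker(I - K) = {0}, so we are in the first case: for every y there is a unique x = (I - K)^(-1) y. (Explicitly, by the Woodbury identity, (I - U V^T)^(-1) = I + U (I_2 - G)^(-1) V^T.)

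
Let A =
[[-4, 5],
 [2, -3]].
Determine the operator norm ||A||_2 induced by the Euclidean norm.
||A||_2 = sqrt((54 + sqrt(2900))/2) ≈ 7.3434 (= sqrt(largest eigenvalue of A^T A))

||A||_2 = sigma_max(A) = sqrt(lambda_max(A^T A)). Form the symmetric matrix M = A^T A =
[[20, -26],
 [-26, 34]].
Its characteristic polynomial (trace, determinant of M give the coefficients) is
  p(λ) = det(λ I - M) = λ^2 - 54λ + 4.
For λ^2 - 54λ + 4 the discriminant is 2900. It is nonnegative but not a perfect square, so the roots are real and irrational: λ = (54 ± sqrt(2900))/2 ≈ 53.9258, 0.0742.
So the eigenvalues of A^T A are ≈ 0.0742, 53.9258 (all ≥ 0, as they must be for A^T A). The largest is λ_max = (54 + sqrt(2900))/2 ≈ 53.9258, hence ||A||_2 = sqrt(λ_max) = sqrt((54 + sqrt(2900))/2) ≈ 7.3434.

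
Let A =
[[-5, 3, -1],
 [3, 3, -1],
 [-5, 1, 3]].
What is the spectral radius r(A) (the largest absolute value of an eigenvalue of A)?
r(A) ≈ 6.3453

The eigenvalues of A are the roots of its characteristic polynomial. With M = A (coefficients from the trace, the sum of principal 2x2 minors, and det A):
  p(λ) = det(λ I - M) = λ^3 - λ^2 - 34λ + 80.
No integer candidate from the rational root theorem (±divisors of 80) is a root, so the roots are irrational. The cubic discriminant is Δ = 34852 > 0, so there are three distinct real roots. p(-7) = -74 and p(-6) = 32 have opposite signs, so a root lies in (-7, -6); Newton's method refines it to λ ≈ -6.3453. p(2) = 16 and p(3) = -4 have opposite signs, so a root lies in (2, 3); Newton's method refines it to λ ≈ 2.7343. p(4) = -8 and p(5) = 10 have opposite signs, so a root lies in (4, 5); Newton's method refines it to λ ≈ 4.611. Check (Vieta): the three roots sum to 1, matching tr M = 1.
Thus the eigenvalues (to 4 decimals) are -6.3453 (modulus 6.3453); 2.7343 (modulus 2.7343); 4.611 (modulus 4.611). The spectral radius is the largest modulus: r(A) ≈ 6.3453. (Cross-check: r(A) ≤ ||A||_2 ≈ 8.0304; equality holds whenever A is normal, though it can also hold for some non-normal A.)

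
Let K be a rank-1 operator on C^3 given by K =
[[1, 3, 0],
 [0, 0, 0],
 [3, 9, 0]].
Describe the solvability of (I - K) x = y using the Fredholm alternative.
(I - K) is singular (det(I - K) = 0, i.e. 1 ∈ sigma(K)). (I - K) x = y is solvable iff y ⊥ ker((I - K)^*) = span{(-1, -3, 0)}, i.e. iff -y_1 - 3y_2 = 0. When solvable, the solutions are x = y + c·(-1, 0, -3), c arbitrary (ker(I - K) = span{(-1, 0, -3)}, dimension 1).

K has rank 1, so it is an outer product K = u v^T: every row of K is a multiple of one row vector. Reading off the entries, u = (-1, 0, -3) and v = (-1, -3, 0) (row i of K equals u_i·v^T). A rank-one matrix u v^T satisfies K u = u (v·u) and kills the (2)-dimensional subspace v^⊥, so its characteristic polynomial is lambda^2 (lambda - v·u) with v·u = tr K = 1. Hence the eigenvalues of I - K are 1 (multiplicity 2) and 1 - (1) = 0, so det(I - K) = 0. (Direct check: I - K =
[[0, -3, 0],
 [0, 1, 0],
 [-3, -9, 1]]
has determinant 0.) So 1 is an eigenvalue of K and (I - K) is not invertible. The finite-dimensional Fredholm alternative says: either (I - K) is invertible, or ker(I - K) ≠ {0} and then range(I - K) = ker((I - K)^*)^⊥, with dim ker(I - K) = dim ker((I - K)^*). We are in the second case, so we need both kernels. Kernel of I - K: (I - K) u = u - u (v·u) = u - u = 0, so ker(I - K) = span{u} = span{(-1, 0, -3)} (it is exactly 1-dimensional because rank(I - K) = 2). Kernel of the adjoint: K is real, so (I - K)^* = I - K^T = I - v u^T, and (I - v u^T) v = v - v (u·v) = 0; hence ker((I - K)^*) = span{v} = span{(-1, -3, 0)}. Therefore (I - K) x = y is solvable iff <y, v> = 0, i.e. iff -y_1 - 3y_2 = 0. When this holds, K y = u (v·y) = 0, so (I - K) y = y and x = y is a particular solution; the full solution set is the line x = y + c·u = y + c·(-1, 0, -3), c ∈ C.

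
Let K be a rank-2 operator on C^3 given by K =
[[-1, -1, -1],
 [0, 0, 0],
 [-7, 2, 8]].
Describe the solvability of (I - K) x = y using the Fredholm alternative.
(I - K) is invertible (det(I - K) = -21 ≠ 0), so for every y in C^3 the equation (I - K) x = y has a unique solution.

K has rank 2 and factors as K = U V^T = u1 v1^T + u2 v2^T with u1 = (0, 0, 3), v1 = (-2, 1, 3), u2 = (1, 0, 1), v2 = (-1, -1, -1) (multiplying out reproduces the displayed K). The nonzero eigenvalues of U V^T coincide with those of the 2 x 2 matrix G = V^T U = [[v1·u1, v1·u2], [v2·u1, v2·u2]] = [[9, 1], [-3, -2]], and by the Sylvester determinant identity det(I_3 - U V^T) = det(I_2 - V^T U) = det([[-8, -1], [3, 3]]) = (-8)(3) - (-1)(3) = -21. (Direct check: I - K =
[[2, 1, 1],
 [0, 1, 0],
 [7, -2, -7]]
has determinant -21.) The finite-dimensional Fredholm alternative says: either (I - K) is invertible, or ker(I - K) ≠ {0} and then range(I - K) = ker((I - K)^*)^⊥, with dim ker(I - K) = dim ker((I - K)^*). Since det(I - K) ≠ 0, 1 is not an eigenvalue of K and ker(I - K) = {0}, so we are in the first case: for every y there is a unique x = (I - K)^(-1) y. (Explicitly, by the Woodbury identity, (I - U V^T)^(-1) = I + U (I_2 - G)^(-1) V^T.)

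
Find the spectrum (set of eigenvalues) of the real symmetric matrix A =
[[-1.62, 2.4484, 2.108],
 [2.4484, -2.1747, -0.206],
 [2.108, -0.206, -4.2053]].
sigma(A) ≈ {-6, -3, 1}

A is real symmetric, so its spectrum consists of real eigenvalues. Expanding the characteristic polynomial of the displayed matrix gives
  det(λ I - A) = p(λ) = λ^3 + (8)λ^2 + (9)λ + (-18).
Solving p(λ) = 0 yields eigenvalues ≈ -6, -3, 1. (A is shown rounded to 4 decimals, so these recover the underlying integer eigenvalues to within that precision.)
Verification: the trace of A = -8 equals the sum of eigenvalues -8, and det(A) ≈ 18.0000 matches the eigenvalue product 18.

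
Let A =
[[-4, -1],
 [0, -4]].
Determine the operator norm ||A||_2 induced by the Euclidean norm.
||A||_2 = sqrt((33 + sqrt(65))/2) ≈ 4.5311 (= sqrt(largest eigenvalue of A^T A))

||A||_2 = sigma_max(A) = sqrt(lambda_max(A^T A)). Form the symmetric matrix M = A^T A =
[[16, 4],
 [4, 17]].
Its characteristic polynomial (trace, determinant of M give the coefficients) is
  p(λ) = det(λ I - M) = λ^2 - 33λ + 256.
For λ^2 - 33λ + 256 the discriminant is 65. It is nonnegative but not a perfect square, so the roots are real and irrational: λ = (33 ± sqrt(65))/2 ≈ 20.5311, 12.4689.
So the eigenvalues of A^T A are ≈ 12.4689, 20.5311 (all ≥ 0, as they must be for A^T A). The largest is λ_max = (33 + sqrt(65))/2 ≈ 20.5311, hence ||A||_2 = sqrt(λ_max) = sqrt((33 + sqrt(65))/2) ≈ 4.5311.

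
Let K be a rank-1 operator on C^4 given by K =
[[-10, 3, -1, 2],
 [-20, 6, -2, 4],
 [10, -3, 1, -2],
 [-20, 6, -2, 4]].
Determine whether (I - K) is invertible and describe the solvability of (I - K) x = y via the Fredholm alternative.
(I - K) is singular (det(I - K) = 0, i.e. 1 ∈ sigma(K)). (I - K) x = y is solvable iff y ⊥ ker((I - K)^*) = span{(-10, 3, -1, 2)}, i.e. iff -10y_1 + 3y_2 - y_3 + 2y_4 = 0. When solvable, the solutions are x = y + c·(1, 2, -1, 2), c arbitrary (ker(I - K) = span{(1, 2, -1, 2)}, dimension 1).

K has rank 1, so it is an outer product K = u v^T: every row of K is a multiple of one row vector. Reading off the entries, u = (1, 2, -1, 2) and v = (-10, 3, -1, 2) (row i of K equals u_i·v^T). A rank-one matrix u v^T satisfies K u = u (v·u) and kills the (3)-dimensional subspace v^⊥, so its characteristic polynomial is lambda^3 (lambda - v·u) with v·u = tr K = 1. Hence the eigenvalues of I - K are 1 (multiplicity 3) and 1 - (1) = 0, so det(I - K) = 0. (Direct check: I - K =
[[11, -3, 1, -2],
 [20, -5, 2, -4],
 [-10, 3, 0, 2],
 [20, -6, 2, -3]]
has determinant 0.) So 1 is an eigenvalue of K and (I - K) is not invertible. The finite-dimensional Fredholm alternative says: either (I - K) is invertible, or ker(I - K) ≠ {0} and then range(I - K) = ker((I - K)^*)^⊥, with dim ker(I - K) = dim ker((I - K)^*). We are in the second case, so we need both kernels. Kernel of I - K: (I - K) u = u - u (v·u) = u - u = 0, so ker(I - K) = span{u} = span{(1, 2, -1, 2)} (it is exactly 1-dimensional because rank(I - K) = 3). Kernel of the adjoint: K is real, so (I - K)^* = I - K^T = I - v u^T, and (I - v u^T) v = v - v (u·v) = 0; hence ker((I - K)^*) = span{v} = span{(-10, 3, -1, 2)}. Therefore (I - K) x = y is solvable iff <y, v> = 0, i.e. iff -10y_1 + 3y_2 - y_3 + 2y_4 = 0. When this holds, K y = u (v·y) = 0, so (I - K) y = y and x = y is a particular solution; the full solution set is the line x = y + c·u = y + c·(1, 2, -1, 2), c ∈ C.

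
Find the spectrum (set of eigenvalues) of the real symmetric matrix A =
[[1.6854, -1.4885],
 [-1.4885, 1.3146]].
sigma(A) ≈ {0, 3}

A is real symmetric, so its spectrum consists of real eigenvalues. Expanding the characteristic polynomial of the displayed matrix gives
  det(λ I - A) = p(λ) = λ^2 + (-3)λ + (0).
Solving p(λ) = 0 yields eigenvalues ≈ 0, 3. (A is shown rounded to 4 decimals, so these recover the underlying integer eigenvalues to within that precision.)
Verification: the trace of A = 3 equals the sum of eigenvalues 3, and det(A) ≈ -0.0000 matches the eigenvalue product 0.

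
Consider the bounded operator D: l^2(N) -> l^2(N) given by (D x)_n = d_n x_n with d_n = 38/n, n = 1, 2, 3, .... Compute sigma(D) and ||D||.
sigma(D) = {38/n : n ≥ 1} ∪ {0}; ||D|| = 38

A bounded diagonal operator on l^2 with diagonal entries d_n has spectrum equal to the closure of {d_n : n ≥ 1}: every d_n is an eigenvalue (with eigenvector e_n), so {d_n} ⊂ sigma(D); the spectrum is closed, so its closure is too; and for lambda not in the closure, (D - lambda I) has bounded inverse (the diagonal entries 1/(d_n - lambda) are bounded). For our sequence d_n = 38/n, n = 1, 2, 3, ...:
  - {d_n} = {38/n : n ≥ 1}; the only limit point is 0
  - closure = {38/n : n ≥ 1} ∪ {0}
For the norm: a diagonal operator has ||D|| = sup_n |d_n|. Here d_n = 38/n is positive and decreasing, so sup_n |d_n| = d_1 = 38. So ||D|| = 38.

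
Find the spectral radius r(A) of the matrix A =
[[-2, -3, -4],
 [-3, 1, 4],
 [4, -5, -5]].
r(A) ≈ 4.6222

The eigenvalues of A are the roots of its characteristic polynomial. With M = A (coefficients from the trace, the sum of principal 2x2 minors, and det A):
  p(λ) = det(λ I - M) = λ^3 + 6λ^2 + 30λ + 77.
No integer candidate from the rational root theorem (±divisors of 77) is a root, so the roots are irrational. The cubic discriminant is Δ = -52731 < 0, so there is one real root and a complex-conjugate pair. p(-4) = -11 and p(-3) = 14 have opposite signs, so a root lies in (-4, -3); Newton's method refines it to λ ≈ -3.604. Dividing out (λ - (-3.604)) leaves approximately λ^2 + 2.396λ + 21.3649. For λ^2 + 2.396λ + 21.3649 the discriminant is -79.7189. It is negative, so the remaining roots are the complex-conjugate pair λ ≈ -1.198 ± 4.4643i. Their product equals the constant term, so |λ|^2 ≈ 21.3649 and |λ| ≈ 4.6222.
Thus the eigenvalues (to 4 decimals) are -3.604 (modulus 3.604); -1.198 ± 4.4643i (modulus 4.6222). The spectral radius is the largest modulus: r(A) ≈ 4.6222. (Cross-check: r(A) ≤ ||A||_2 ≈ 10.0264; equality holds whenever A is normal, though it can also hold for some non-normal A.)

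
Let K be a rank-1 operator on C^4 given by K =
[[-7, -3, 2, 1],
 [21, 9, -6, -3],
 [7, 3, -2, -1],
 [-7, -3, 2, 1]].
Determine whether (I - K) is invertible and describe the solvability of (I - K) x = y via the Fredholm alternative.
(I - K) is singular (det(I - K) = 0, i.e. 1 ∈ sigma(K)). (I - K) x = y is solvable iff y ⊥ ker((I - K)^*) = span{(-7, -3, 2, 1)}, i.e. iff -7y_1 - 3y_2 + 2y_3 + y_4 = 0. When solvable, the solutions are x = y + c·(1, -3, -1, 1), c arbitrary (ker(I - K) = span{(1, -3, -1, 1)}, dimension 1).

K has rank 1, so it is an outer product K = u v^T: every row of K is a multiple of one row vector. Reading off the entries, u = (1, -3, -1, 1) and v = (-7, -3, 2, 1) (row i of K equals u_i·v^T). A rank-one matrix u v^T satisfies K u = u (v·u) and kills the (3)-dimensional subspace v^⊥, so its characteristic polynomial is lambda^3 (lambda - v·u) with v·u = tr K = 1. Hence the eigenvalues of I - K are 1 (multiplicity 3) and 1 - (1) = 0, so det(I - K) = 0. (Direct check: I - K =
[[8, 3, -2, -1],
 [-21, -8, 6, 3],
 [-7, -3, 3, 1],
 [7, 3, -2, 0]]
has determinant 0.) So 1 is an eigenvalue of K and (I - K) is not invertible. The finite-dimensional Fredholm alternative says: either (I - K) is invertible, or ker(I - K) ≠ {0} and then range(I - K) = ker((I - K)^*)^⊥, with dim ker(I - K) = dim ker((I - K)^*). We are in the second case, so we need both kernels. Kernel of I - K: (I - K) u = u - u (v·u) = u - u = 0, so ker(I - K) = span{u} = span{(1, -3, -1, 1)} (it is exactly 1-dimensional because rank(I - K) = 3). Kernel of the adjoint: K is real, so (I - K)^* = I - K^T = I - v u^T, and (I - v u^T) v = v - v (u·v) = 0; hence ker((I - K)^*) = span{v} = span{(-7, -3, 2, 1)}. Therefore (I - K) x = y is solvable iff <y, v> = 0, i.e. iff -7y_1 - 3y_2 + 2y_3 + y_4 = 0. When this holds, K y = u (v·y) = 0, so (I - K) y = y and x = y is a particular solution; the full solution set is the line x = y + c·u = y + c·(1, -3, -1, 1), c ∈ C.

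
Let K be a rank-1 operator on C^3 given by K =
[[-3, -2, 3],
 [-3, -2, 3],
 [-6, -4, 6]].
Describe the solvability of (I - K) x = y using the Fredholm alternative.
(I - K) is singular (det(I - K) = 0, i.e. 1 ∈ sigma(K)). (I - K) x = y is solvable iff y ⊥ ker((I - K)^*) = span{(-3, -2, 3)}, i.e. iff -3y_1 - 2y_2 + 3y_3 = 0. When solvable, the solutions are x = y + c·(1, 1, 2), c arbitrary (ker(I - K) = span{(1, 1, 2)}, dimension 1).

K has rank 1, so it is an outer product K = u v^T: every row of K is a multiple of one row vector. Reading off the entries, u = (1, 1, 2) and v = (-3, -2, 3) (row i of K equals u_i·v^T). A rank-one matrix u v^T satisfies K u = u (v·u) and kills the (2)-dimensional subspace v^⊥, so its characteristic polynomial is lambda^2 (lambda - v·u) with v·u = tr K = 1. Hence the eigenvalues of I - K are 1 (multiplicity 2) and 1 - (1) = 0, so det(I - K) = 0. (Direct check: I - K =
[[4, 2, -3],
 [3, 3, -3],
 [6, 4, -5]]
has determinant 0.) So 1 is an eigenvalue of K and (I - K) is not invertible. The finite-dimensional Fredholm alternative says: either (I - K) is invertible, or ker(I - K) ≠ {0} and then range(I - K) = ker((I - K)^*)^⊥, with dim ker(I - K) = dim ker((I - K)^*). We are in the second case, so we need both kernels. Kernel of I - K: (I - K) u = u - u (v·u) = u - u = 0, so ker(I - K) = span{u} = span{(1, 1, 2)} (it is exactly 1-dimensional because rank(I - K) = 2). Kernel of the adjoint: K is real, so (I - K)^* = I - K^T = I - v u^T, and (I - v u^T) v = v - v (u·v) = 0; hence ker((I - K)^*) = span{v} = span{(-3, -2, 3)}. Therefore (I - K) x = y is solvable iff <y, v> = 0, i.e. iff -3y_1 - 2y_2 + 3y_3 = 0. When this holds, K y = u (v·y) = 0, so (I - K) y = y and x = y is a particular solution; the full solution set is the line x = y + c·u = y + c·(1, 1, 2), c ∈ C.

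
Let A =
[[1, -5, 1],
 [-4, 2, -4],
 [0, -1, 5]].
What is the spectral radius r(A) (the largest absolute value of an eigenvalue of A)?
r(A) ≈ 7.2549

The eigenvalues of A are the roots of its characteristic polynomial. With M = A (coefficients from the trace, the sum of principal 2x2 minors, and det A):
  p(λ) = det(λ I - M) = λ^3 - 8λ^2 - 7λ + 90.
No integer candidate from the rational root theorem (±divisors of 90) is a root, so the roots are irrational. The cubic discriminant is Δ = 60848 > 0, so there are three distinct real roots. p(-4) = -74 and p(-3) = 12 have opposite signs, so a root lies in (-4, -3); Newton's method refines it to λ ≈ -3.1692. p(3) = 24 and p(4) = -2 have opposite signs, so a root lies in (3, 4); Newton's method refines it to λ ≈ 3.9143. p(7) = -8 and p(8) = 34 have opposite signs, so a root lies in (7, 8); Newton's method refines it to λ ≈ 7.2549. Check (Vieta): the three roots sum to 8, matching tr M = 8.
Thus the eigenvalues (to 4 decimals) are -3.1692 (modulus 3.1692); 3.9143 (modulus 3.9143); 7.2549 (modulus 7.2549). The spectral radius is the largest modulus: r(A) ≈ 7.2549. (Cross-check: r(A) ≤ ||A||_2 ≈ 8.0369; equality holds whenever A is normal, though it can also hold for some non-normal A.)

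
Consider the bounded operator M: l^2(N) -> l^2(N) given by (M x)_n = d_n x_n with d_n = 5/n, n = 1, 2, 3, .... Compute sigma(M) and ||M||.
sigma(M) = {5/n : n ≥ 1} ∪ {0}; ||M|| = 5

A bounded diagonal operator on l^2 with diagonal entries d_n has spectrum equal to the closure of {d_n : n ≥ 1}: every d_n is an eigenvalue (with eigenvector e_n), so {d_n} ⊂ sigma(M); the spectrum is closed, so its closure is too; and for lambda not in the closure, (M - lambda I) has bounded inverse (the diagonal entries 1/(d_n - lambda) are bounded). For our sequence d_n = 5/n, n = 1, 2, 3, ...:
  - {d_n} = {5/n : n ≥ 1}; the only limit point is 0
  - closure = {5/n : n ≥ 1} ∪ {0}
For the norm: a diagonal operator has ||M|| = sup_n |d_n|. Here d_n = 5/n is positive and decreasing, so sup_n |d_n| = d_1 = 5. So ||M|| = 5.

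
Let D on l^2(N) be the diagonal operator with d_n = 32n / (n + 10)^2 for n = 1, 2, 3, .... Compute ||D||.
||D|| = 4/5 (attained at n = 10)

For D diagonal, ||D|| = sup_n |d_n|. Treat f(x) = 32x / (x + 10)^2 for real x > 0. By the quotient rule, f'(x) = 32(10 - x)/(x + 10)^3, which is positive for x < 10 and negative for x > 10. So f has a unique maximum at x = 10, and since 10 is a positive integer, the supremum over n ≥ 1 is attained at n = 10: d_10 = 32·10/(10 + 10)^2 = 32·10/400 = 4/5. Hence ||D|| = 4/5.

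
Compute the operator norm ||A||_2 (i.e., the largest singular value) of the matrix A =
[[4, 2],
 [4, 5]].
||A||_2 = sqrt((61 + sqrt(3145))/2) ≈ 7.6512 (= sqrt(largest eigenvalue of A^T A))

||A||_2 = sigma_max(A) = sqrt(lambda_max(A^T A)). Form the symmetric matrix M = A^T A =
[[32, 28],
 [28, 29]].
Its characteristic polynomial (trace, determinant of M give the coefficients) is
  p(λ) = det(λ I - M) = λ^2 - 61λ + 144.
For λ^2 - 61λ + 144 the discriminant is 3145. It is nonnegative but not a perfect square, so the roots are real and irrational: λ = (61 ± sqrt(3145))/2 ≈ 58.5401, 2.4599.
So the eigenvalues of A^T A are ≈ 2.4599, 58.5401 (all ≥ 0, as they must be for A^T A). The largest is λ_max = (61 + sqrt(3145))/2 ≈ 58.5401, hence ||A||_2 = sqrt(λ_max) = sqrt((61 + sqrt(3145))/2) ≈ 7.6512.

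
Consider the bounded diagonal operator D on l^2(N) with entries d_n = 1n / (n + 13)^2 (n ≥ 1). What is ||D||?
||D|| = 1/52 (attained at n = 13)

For D diagonal, ||D|| = sup_n |d_n|. Treat f(x) = 1x / (x + 13)^2 for real x > 0. By the quotient rule, f'(x) = 1(13 - x)/(x + 13)^3, which is positive for x < 13 and negative for x > 13. So f has a unique maximum at x = 13, and since 13 is a positive integer, the supremum over n ≥ 1 is attained at n = 13: d_13 = 1·13/(13 + 13)^2 = 1·13/676 = 1/52. Hence ||D|| = 1/52.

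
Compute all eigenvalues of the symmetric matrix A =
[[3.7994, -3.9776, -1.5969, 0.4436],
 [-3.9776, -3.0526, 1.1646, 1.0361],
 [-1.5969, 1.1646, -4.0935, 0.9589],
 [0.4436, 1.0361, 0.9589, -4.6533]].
sigma(A) ≈ {-6, -5, -3, 6}

A is real symmetric, so its spectrum consists of real eigenvalues. Expanding the characteristic polynomial of the displayed matrix gives
  det(λ I - A) = p(λ) = λ^4 + (8)λ^3 + (-21)λ^2 + (-287.9949)λ + (-539.9911).
Solving p(λ) = 0 yields eigenvalues ≈ -6, -5, -3, 6. (A is shown rounded to 4 decimals, so these recover the underlying integer eigenvalues to within that precision.)
Verification: the trace of A = -8 equals the sum of eigenvalues -8, and det(A) ≈ -539.9911 matches the eigenvalue product -540.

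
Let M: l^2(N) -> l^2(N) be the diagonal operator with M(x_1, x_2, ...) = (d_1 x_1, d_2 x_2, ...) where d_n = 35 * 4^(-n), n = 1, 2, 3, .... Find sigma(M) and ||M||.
sigma(M) = {35 * 4^(-n) : n ≥ 1} ∪ {0}; ||M|| = 35/4

A bounded diagonal operator on l^2 with diagonal entries d_n has spectrum equal to the closure of {d_n : n ≥ 1}: every d_n is an eigenvalue (with eigenvector e_n), so {d_n} ⊂ sigma(M); the spectrum is closed, so its closure is too; and for lambda not in the closure, (M - lambda I) has bounded inverse (the diagonal entries 1/(d_n - lambda) are bounded). For our sequence d_n = 35 * 4^(-n), n = 1, 2, 3, ...:
  - {d_n} = {35 * 4^(-n) : n ≥ 1}; the only limit point is 0
  - closure = {35 * 4^(-n) : n ≥ 1} ∪ {0}
For the norm: a diagonal operator has ||M|| = sup_n |d_n|. Here d_n = 35 * 4^(-n) is positive and decreasing, so sup_n |d_n| = d_1 = 35/4. So ||M|| = 35/4.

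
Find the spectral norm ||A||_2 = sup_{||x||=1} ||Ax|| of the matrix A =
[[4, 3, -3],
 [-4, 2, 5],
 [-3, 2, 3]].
||A||_2 ≈ 9.1449 (= sqrt(largest eigenvalue of A^T A))

||A||_2 = sigma_max(A) = sqrt(lambda_max(A^T A)). Form the symmetric matrix M = A^T A =
[[41, -2, -41],
 [-2, 17, 7],
 [-41, 7, 43]].
Its characteristic polynomial (trace, sum of principal 2x2 minors, determinant of M give the coefficients) is
  p(λ) = det(λ I - M) = λ^3 - 101λ^2 + 1457λ - 361.
No integer candidate from the rational root theorem (±divisors of 361) is a root, so the roots are irrational. The cubic discriminant is Δ = 8748171552 > 0, so there are three distinct real roots. p(0) = -361 and p(1) = 996 have opposite signs, so a root lies in (0, 1); Newton's method refines it to λ ≈ 0.2522. p(17) = 132 and p(18) = -1027 have opposite signs, so a root lies in (17, 18); Newton's method refines it to λ ≈ 17.1183. p(83) = -3432 and p(84) = 2075 have opposite signs, so a root lies in (83, 84); Newton's method refines it to λ ≈ 83.6295. Check (Vieta): the three roots sum to 101, matching tr M = 101.
So the eigenvalues of A^T A are ≈ 0.2522, 17.1183, 83.6295 (all ≥ 0, as they must be for A^T A). The largest is λ_max ≈ 83.6295, hence ||A||_2 = sqrt(λ_max) ≈ 9.1449.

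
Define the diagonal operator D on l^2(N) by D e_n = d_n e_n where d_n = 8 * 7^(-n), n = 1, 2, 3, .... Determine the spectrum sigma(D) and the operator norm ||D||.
sigma(D) = {8 * 7^(-n) : n ≥ 1} ∪ {0}; ||D|| = 8/7

A bounded diagonal operator on l^2 with diagonal entries d_n has spectrum equal to the closure of {d_n : n ≥ 1}: every d_n is an eigenvalue (with eigenvector e_n), so {d_n} ⊂ sigma(D); the spectrum is closed, so its closure is too; and for lambda not in the closure, (D - lambda I) has bounded inverse (the diagonal entries 1/(d_n - lambda) are bounded). For our sequence d_n = 8 * 7^(-n), n = 1, 2, 3, ...:
  - {d_n} = {8 * 7^(-n) : n ≥ 1}; the only limit point is 0
  - closure = {8 * 7^(-n) : n ≥ 1} ∪ {0}
For the norm: a diagonal operator has ||D|| = sup_n |d_n|. Here d_n = 8 * 7^(-n) is positive and decreasing, so sup_n |d_n| = d_1 = 8/7. So ||D|| = 8/7.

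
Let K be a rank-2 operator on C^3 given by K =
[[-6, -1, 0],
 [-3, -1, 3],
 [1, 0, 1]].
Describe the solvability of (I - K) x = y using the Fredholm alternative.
(I - K) is invertible (det(I - K) = 3 ≠ 0), so for every y in C^3 the equation (I - K) x = y has a unique solution.

K has rank 2 and factors as K = U V^T = u1 v1^T + u2 v2^T with u1 = (3, 0, -1), v1 = (-1, 0, -1), u2 = (-1, -1, 0), v2 = (3, 1, -3) (multiplying out reproduces the displayed K). The nonzero eigenvalues of U V^T coincide with those of the 2 x 2 matrix G = V^T U = [[v1·u1, v1·u2], [v2·u1, v2·u2]] = [[-2, 1], [12, -4]], and by the Sylvester determinant identity det(I_3 - U V^T) = det(I_2 - V^T U) = det([[3, -1], [-12, 5]]) = (3)(5) - (-1)(-12) = 3. (Direct check: I - K =
[[7, 1, 0],
 [3, 2, -3],
 [-1, 0, 0]]
has determinant 3.) The finite-dimensional Fredholm alternative says: either (I - K) is invertible, or ker(I - K) ≠ {0} and then range(I - K) = ker((I - K)^*)^⊥, with dim ker(I - K) = dim ker((I - K)^*). Since det(I - K) ≠ 0, 1 is not an eigenvalue of K and ker(I - K) = {0}, so we are in the first case: for every y there is a unique x = (I - K)^(-1) y. (Explicitly, by the Woodbury identity, (I - U V^T)^(-1) = I + U (I_2 - G)^(-1) V^T.)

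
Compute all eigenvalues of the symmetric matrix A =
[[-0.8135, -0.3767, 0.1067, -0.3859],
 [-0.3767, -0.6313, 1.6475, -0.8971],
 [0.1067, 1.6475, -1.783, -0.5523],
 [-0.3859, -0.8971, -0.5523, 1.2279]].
sigma(A) ≈ {-3, -1, 0, 2}

A is real symmetric, so its spectrum consists of real eigenvalues. Expanding the characteristic polynomial of the displayed matrix gives
  det(λ I - A) = p(λ) = λ^4 + (2)λ^3 + (-5)λ^2 + (-6)λ + (0).
Solving p(λ) = 0 yields eigenvalues ≈ -3, -1, 0, 2. (A is shown rounded to 4 decimals, so these recover the underlying integer eigenvalues to within that precision.)
Verification: the trace of A = -2 equals the sum of eigenvalues -2, and det(A) ≈ -0.0003 matches the eigenvalue product 0.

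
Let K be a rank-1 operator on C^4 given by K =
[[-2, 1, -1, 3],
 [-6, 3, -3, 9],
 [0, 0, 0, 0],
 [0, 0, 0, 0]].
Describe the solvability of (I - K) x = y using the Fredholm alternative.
(I - K) is singular (det(I - K) = 0, i.e. 1 ∈ sigma(K)). (I - K) x = y is solvable iff y ⊥ ker((I - K)^*) = span{(-2, 1, -1, 3)}, i.e. iff -2y_1 + y_2 - y_3 + 3y_4 = 0. When solvable, the solutions are x = y + c·(1, 3, 0, 0), c arbitrary (ker(I - K) = span{(1, 3, 0, 0)}, dimension 1).

K has rank 1, so it is an outer product K = u v^T: every row of K is a multiple of one row vector. Reading off the entries, u = (1, 3, 0, 0) and v = (-2, 1, -1, 3) (row i of K equals u_i·v^T). A rank-one matrix u v^T satisfies K u = u (v·u) and kills the (3)-dimensional subspace v^⊥, so its characteristic polynomial is lambda^3 (lambda - v·u) with v·u = tr K = 1. Hence the eigenvalues of I - K are 1 (multiplicity 3) and 1 - (1) = 0, so det(I - K) = 0. (Direct check: I - K =
[[3, -1, 1, -3],
 [6, -2, 3, -9],
 [0, 0, 1, 0],
 [0, 0, 0, 1]]
has determinant 0.) So 1 is an eigenvalue of K and (I - K) is not invertible. The finite-dimensional Fredholm alternative says: either (I - K) is invertible, or ker(I - K) ≠ {0} and then range(I - K) = ker((I - K)^*)^⊥, with dim ker(I - K) = dim ker((I - K)^*). We are in the second case, so we need both kernels. Kernel of I - K: (I - K) u = u - u (v·u) = u - u = 0, so ker(I - K) = span{u} = span{(1, 3, 0, 0)} (it is exactly 1-dimensional because rank(I - K) = 3). Kernel of the adjoint: K is real, so (I - K)^* = I - K^T = I - v u^T, and (I - v u^T) v = v - v (u·v) = 0; hence ker((I - K)^*) = span{v} = span{(-2, 1, -1, 3)}. Therefore (I - K) x = y is solvable iff <y, v> = 0, i.e. iff -2y_1 + y_2 - y_3 + 3y_4 = 0. When this holds, K y = u (v·y) = 0, so (I - K) y = y and x = y is a particular solution; the full solution set is the line x = y + c·u = y + c·(1, 3, 0, 0), c ∈ C.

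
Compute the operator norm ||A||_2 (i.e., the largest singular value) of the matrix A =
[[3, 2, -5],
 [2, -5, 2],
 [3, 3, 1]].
||A||_2 ≈ 7.3455 (= sqrt(largest eigenvalue of A^T A))

||A||_2 = sigma_max(A) = sqrt(lambda_max(A^T A)). Form the symmetric matrix M = A^T A =
[[22, 5, -8],
 [5, 38, -17],
 [-8, -17, 30]].
Its characteristic polynomial (trace, sum of principal 2x2 minors, determinant of M give the coefficients) is
  p(λ) = det(λ I - M) = λ^3 - 90λ^2 + 2258λ - 16900.
No integer candidate from the rational root theorem (±divisors of 16900) is a root, so the roots are irrational. The cubic discriminant is Δ = 75792352 > 0, so there are three distinct real roots. p(14) = -184 and p(15) = 95 have opposite signs, so a root lies in (14, 15); Newton's method refines it to λ ≈ 14.6203. p(21) = 89 and p(22) = -136 have opposite signs, so a root lies in (21, 22); Newton's method refines it to λ ≈ 21.4233. p(53) = -1159 and p(54) = 56 have opposite signs, so a root lies in (53, 54); Newton's method refines it to λ ≈ 53.9563. Check (Vieta): the three roots sum to 90, matching tr M = 90.
So the eigenvalues of A^T A are ≈ 14.6203, 21.4233, 53.9563 (all ≥ 0, as they must be for A^T A). The largest is λ_max ≈ 53.9563, hence ||A||_2 = sqrt(λ_max) ≈ 7.3455.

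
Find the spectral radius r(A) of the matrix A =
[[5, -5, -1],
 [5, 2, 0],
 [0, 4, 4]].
r(A) ≈ 6.1955

The eigenvalues of A are the roots of its characteristic polynomial. With M = A (coefficients from the trace, the sum of principal 2x2 minors, and det A):
  p(λ) = det(λ I - M) = λ^3 - 11λ^2 + 63λ - 120.
No integer candidate from the rational root theorem (±divisors of 120) is a root, so the roots are irrational. The cubic discriminant is Δ = -50739 < 0, so there is one real root and a complex-conjugate pair. p(3) = -3 and p(4) = 20 have opposite signs, so a root lies in (3, 4); Newton's method refines it to λ ≈ 3.1262. Dividing out (λ - (3.1262)) leaves approximately λ^2 - 7.8738λ + 38.3847. For λ^2 - 7.8738λ + 38.3847 the discriminant is -91.5428. It is negative, so the remaining roots are the complex-conjugate pair λ ≈ 3.9369 ± 4.7839i. Their product equals the constant term, so |λ|^2 ≈ 38.3847 and |λ| ≈ 6.1955.
Thus the eigenvalues (to 4 decimals) are 3.1262 (modulus 3.1262); 3.9369 ± 4.7839i (modulus 6.1955). The spectral radius is the largest modulus: r(A) ≈ 6.1955. (Cross-check: r(A) ≤ ||A||_2 ≈ 8.3101; equality holds whenever A is normal, though it can also hold for some non-normal A.)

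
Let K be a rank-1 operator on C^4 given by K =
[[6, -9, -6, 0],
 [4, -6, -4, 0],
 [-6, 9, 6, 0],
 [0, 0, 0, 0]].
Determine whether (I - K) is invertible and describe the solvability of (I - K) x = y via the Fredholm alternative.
(I - K) is invertible (det(I - K) = -5 ≠ 0), so for every y in C^4 the equation (I - K) x = y has a unique solution.

K has rank 1, so it is an outer product K = u v^T: every row of K is a multiple of one row vector. Reading off the entries, u = (3, 2, -3, 0) and v = (2, -3, -2, 0) (row i of K equals u_i·v^T). A rank-one matrix u v^T satisfies K u = u (v·u) and kills the (3)-dimensional subspace v^⊥, so its characteristic polynomial is lambda^3 (lambda - v·u) with v·u = tr K = 6. Hence the eigenvalues of I - K are 1 (multiplicity 3) and 1 - (6) = -5, so det(I - K) = -5. (Direct check: I - K =
[[-5, 9, 6, 0],
 [-4, 7, 4, 0],
 [6, -9, -5, 0],
 [0, 0, 0, 1]]
has determinant -5.) The finite-dimensional Fredholm alternative says: either (I - K) is invertible, or ker(I - K) ≠ {0} and then range(I - K) = ker((I - K)^*)^⊥, with dim ker(I - K) = dim ker((I - K)^*). Since det(I - K) ≠ 0, 1 is not an eigenvalue of K and ker(I - K) = {0}, so we are in the first case: for every y there is a unique x = (I - K)^(-1) y. Explicitly, by the Sherman–Morrison formula, (I - u v^T)^(-1) = I + u v^T/(1 - v·u), i.e. (I - K)^(-1) = I + K/(-5).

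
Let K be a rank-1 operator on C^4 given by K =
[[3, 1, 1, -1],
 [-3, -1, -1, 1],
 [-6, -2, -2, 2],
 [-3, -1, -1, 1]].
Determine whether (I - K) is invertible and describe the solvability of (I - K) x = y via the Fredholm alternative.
(I - K) is singular (det(I - K) = 0, i.e. 1 ∈ sigma(K)). (I - K) x = y is solvable iff y ⊥ ker((I - K)^*) = span{(3, 1, 1, -1)}, i.e. iff 3y_1 + y_2 + y_3 - y_4 = 0. When solvable, the solutions are x = y + c·(1, -1, -2, -1), c arbitrary (ker(I - K) = span{(1, -1, -2, -1)}, dimension 1).

K has rank 1, so it is an outer product K = u v^T: every row of K is a multiple of one row vector. Reading off the entries, u = (1, -1, -2, -1) and v = (3, 1, 1, -1) (row i of K equals u_i·v^T). A rank-one matrix u v^T satisfies K u = u (v·u) and kills the (3)-dimensional subspace v^⊥, so its characteristic polynomial is lambda^3 (lambda - v·u) with v·u = tr K = 1. Hence the eigenvalues of I - K are 1 (multiplicity 3) and 1 - (1) = 0, so det(I - K) = 0. (Direct check: I - K =
[[-2, -1, -1, 1],
 [3, 2, 1, -1],
 [6, 2, 3, -2],
 [3, 1, 1, 0]]
has determinant 0.) So 1 is an eigenvalue of K and (I - K) is not invertible. The finite-dimensional Fredholm alternative says: either (I - K) is invertible, or ker(I - K) ≠ {0} and then range(I - K) = ker((I - K)^*)^⊥, with dim ker(I - K) = dim ker((I - K)^*). We are in the second case, so we need both kernels. Kernel of I - K: (I - K) u = u - u (v·u) = u - u = 0, so ker(I - K) = span{u} = span{(1, -1, -2, -1)} (it is exactly 1-dimensional because rank(I - K) = 3). Kernel of the adjoint: K is real, so (I - K)^* = I - K^T = I - v u^T, and (I - v u^T) v = v - v (u·v) = 0; hence ker((I - K)^*) = span{v} = span{(3, 1, 1, -1)}. Therefore (I - K) x = y is solvable iff <y, v> = 0, i.e. iff 3y_1 + y_2 + y_3 - y_4 = 0. When this holds, K y = u (v·y) = 0, so (I - K) y = y and x = y is a particular solution; the full solution set is the line x = y + c·u = y + c·(1, -1, -2, -1), c ∈ C.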